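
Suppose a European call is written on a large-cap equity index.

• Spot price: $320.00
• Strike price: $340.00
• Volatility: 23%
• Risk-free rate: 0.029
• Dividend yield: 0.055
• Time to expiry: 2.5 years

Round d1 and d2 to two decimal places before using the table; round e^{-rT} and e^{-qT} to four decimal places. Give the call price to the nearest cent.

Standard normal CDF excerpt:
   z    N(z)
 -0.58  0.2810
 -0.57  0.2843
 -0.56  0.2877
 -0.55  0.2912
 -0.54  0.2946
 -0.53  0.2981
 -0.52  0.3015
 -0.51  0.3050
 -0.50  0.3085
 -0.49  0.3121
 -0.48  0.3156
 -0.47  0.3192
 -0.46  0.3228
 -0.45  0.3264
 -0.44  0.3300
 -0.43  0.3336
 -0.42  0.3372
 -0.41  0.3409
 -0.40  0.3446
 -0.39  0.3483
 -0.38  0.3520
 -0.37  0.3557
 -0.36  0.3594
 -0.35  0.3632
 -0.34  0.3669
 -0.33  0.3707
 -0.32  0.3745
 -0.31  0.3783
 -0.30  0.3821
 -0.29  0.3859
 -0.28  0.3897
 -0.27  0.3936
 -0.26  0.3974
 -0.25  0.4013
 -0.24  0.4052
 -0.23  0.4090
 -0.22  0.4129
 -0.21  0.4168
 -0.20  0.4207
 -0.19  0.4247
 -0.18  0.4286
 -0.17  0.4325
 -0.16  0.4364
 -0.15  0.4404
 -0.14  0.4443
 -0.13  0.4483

$27.43

T = 2.5;  σ√T = 0.3637
ln(S/K) + (r − q + σ²/2)T = ln(320/340) + (0.029 − 0.055 + 0.23²/2)·2.5 = -0.0606 + 0.0011 = -0.0595
d₁ = -0.0595 / 0.3637 = -0.1636 which rounds to -0.16
d₂ = d₁ − σ√T = -0.1636 − 0.3637 = -0.5273 which rounds to -0.53
e^(−qT) = e^(−0.055·2.5) = 0.8715;  e^(−rT) = e^(−0.029·2.5) = 0.9301
N(d₁) = N(-0.16) = 0.4364;  N(d₂) = N(-0.53) = 0.2981
C = 320·0.8715·0.4364 − 340·0.9301·0.2981 = 121.7032 − 94.2694 = 27.4339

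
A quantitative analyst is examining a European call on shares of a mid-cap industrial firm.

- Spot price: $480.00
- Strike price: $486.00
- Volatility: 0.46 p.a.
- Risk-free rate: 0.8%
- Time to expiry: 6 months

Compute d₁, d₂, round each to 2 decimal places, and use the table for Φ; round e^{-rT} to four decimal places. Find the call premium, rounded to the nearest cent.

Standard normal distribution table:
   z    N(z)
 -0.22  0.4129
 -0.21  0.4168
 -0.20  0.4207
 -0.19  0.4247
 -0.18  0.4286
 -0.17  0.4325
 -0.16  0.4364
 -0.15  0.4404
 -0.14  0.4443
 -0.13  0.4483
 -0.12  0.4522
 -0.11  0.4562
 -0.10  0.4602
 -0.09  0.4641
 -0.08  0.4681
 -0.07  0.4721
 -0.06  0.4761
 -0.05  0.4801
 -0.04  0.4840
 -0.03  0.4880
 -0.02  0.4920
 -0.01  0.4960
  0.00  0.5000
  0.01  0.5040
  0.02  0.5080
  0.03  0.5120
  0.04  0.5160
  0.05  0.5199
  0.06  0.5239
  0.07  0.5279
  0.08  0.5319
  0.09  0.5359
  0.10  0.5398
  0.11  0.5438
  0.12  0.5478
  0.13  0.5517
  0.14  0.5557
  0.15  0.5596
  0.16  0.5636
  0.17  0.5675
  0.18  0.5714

$61.16

σ√T = 0.46·√0.5 = 0.3253
d₁ = [ln(480/486) + (0.008 + 0.46²/2)·0.5] / 0.3253 = [-0.0124 + 0.0569] / 0.3253 = 0.1367 → 0.14
d₂ = d₁ − σ√T = 0.1367 − 0.3253 = -0.1885 → -0.19
exp(−rT) = exp(−0.008·0.5) = 0.9960
C = 480·N(0.14) − 486·0.9960·N(-0.19) = 480·0.5557 − 486·0.9960·0.4247 = 266.7360 − 205.5786 = 61.1574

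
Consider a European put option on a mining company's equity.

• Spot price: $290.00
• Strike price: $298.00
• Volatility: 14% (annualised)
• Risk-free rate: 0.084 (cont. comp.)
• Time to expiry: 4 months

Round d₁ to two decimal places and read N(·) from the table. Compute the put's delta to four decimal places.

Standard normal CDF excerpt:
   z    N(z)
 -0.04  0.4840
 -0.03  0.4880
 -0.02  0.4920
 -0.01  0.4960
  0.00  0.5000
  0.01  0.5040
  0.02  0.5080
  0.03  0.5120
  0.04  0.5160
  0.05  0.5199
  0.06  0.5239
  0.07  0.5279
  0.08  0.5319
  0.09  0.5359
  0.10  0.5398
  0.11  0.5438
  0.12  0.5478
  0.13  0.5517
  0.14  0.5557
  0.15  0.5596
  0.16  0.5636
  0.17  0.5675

σ√T = 0.14 × 0.5774 = 0.0808
ln(S/K) + (r + σ²/2)T = ln(290/298) + (0.084 + 0.14²/2)·0.3333 = -0.0272 + 0.0313 = 0.0041
d₁ = 0.0041 / 0.0808 = 0.0502 which rounds to 0.05
N(d₁) = N(0.05) = 0.5199
Δ_put = N(d₁) − 1 = 0.5199 − 1 = -0.4801

-0.4801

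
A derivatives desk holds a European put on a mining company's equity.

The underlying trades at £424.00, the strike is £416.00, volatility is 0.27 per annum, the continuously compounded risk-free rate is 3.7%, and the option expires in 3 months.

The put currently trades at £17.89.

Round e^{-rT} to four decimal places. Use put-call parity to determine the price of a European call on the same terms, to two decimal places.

£29.72

exp(−rT) = exp(−0.037·0.25) = 0.9908
Put-call parity: C − P = S − K·e^(−rT) = 424 − 416·0.9908 = 424 − 412.1728 = 11.8272
C = P + (C − P) = 17.89 + (11.8272) = 29.7172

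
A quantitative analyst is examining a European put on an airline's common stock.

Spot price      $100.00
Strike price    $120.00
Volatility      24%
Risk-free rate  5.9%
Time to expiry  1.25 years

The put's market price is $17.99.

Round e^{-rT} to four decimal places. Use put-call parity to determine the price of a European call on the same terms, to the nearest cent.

$6.52

e^(−rT) = e^(−0.059·1.25) = 0.9289
Put-call parity: C − P = S − K·e^(−rT) = 100 − 120·0.9289 = 100 − 111.4680 = -11.4680
C = P + (C − P) = 17.99 + (-11.4680) = 6.5220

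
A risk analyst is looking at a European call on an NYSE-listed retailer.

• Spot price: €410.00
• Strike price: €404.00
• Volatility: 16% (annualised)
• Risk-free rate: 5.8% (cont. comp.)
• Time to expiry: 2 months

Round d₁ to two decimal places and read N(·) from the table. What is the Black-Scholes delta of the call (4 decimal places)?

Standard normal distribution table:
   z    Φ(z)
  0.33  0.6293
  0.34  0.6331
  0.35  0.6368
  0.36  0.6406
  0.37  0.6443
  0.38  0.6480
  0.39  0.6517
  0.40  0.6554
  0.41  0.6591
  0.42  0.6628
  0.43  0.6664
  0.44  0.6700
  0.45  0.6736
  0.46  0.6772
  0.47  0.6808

0.6591

σ√T = 0.16·√0.1667 = 0.0653
d₁ = [ln(410/404) + (0.058 + ½·0.16²)·0.1667] / (σ√T) = (0.0147 + 0.0118) / 0.0653 = 0.4063 ≈ 0.41
N(d₁) = N(0.41) = 0.6591
Δ_call = N(d₁) = 0.6591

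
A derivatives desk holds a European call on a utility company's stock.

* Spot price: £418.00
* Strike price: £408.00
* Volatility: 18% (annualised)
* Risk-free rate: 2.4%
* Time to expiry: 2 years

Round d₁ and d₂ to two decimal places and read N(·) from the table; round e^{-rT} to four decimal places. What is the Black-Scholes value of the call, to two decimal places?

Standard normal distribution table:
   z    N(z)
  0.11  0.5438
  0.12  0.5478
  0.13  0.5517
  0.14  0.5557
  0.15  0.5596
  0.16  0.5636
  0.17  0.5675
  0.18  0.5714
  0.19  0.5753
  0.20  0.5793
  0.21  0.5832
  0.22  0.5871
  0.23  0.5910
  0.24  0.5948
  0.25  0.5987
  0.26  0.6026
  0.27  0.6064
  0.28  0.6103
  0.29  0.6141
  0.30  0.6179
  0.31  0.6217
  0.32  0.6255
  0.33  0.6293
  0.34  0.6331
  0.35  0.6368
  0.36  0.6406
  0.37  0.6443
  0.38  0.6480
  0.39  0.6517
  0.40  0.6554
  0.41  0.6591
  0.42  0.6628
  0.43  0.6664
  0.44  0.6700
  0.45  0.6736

£56.34

σ√T = 0.18·√2 = 0.2546
ln(S/K) + (r + σ²/2)T = ln(418/408) + (0.024 + 0.18²/2)·2 = 0.0242 + 0.0804 = 0.1046
d₁ = 0.1046 / 0.2546 = 0.4110 → 0.41
d₂ = d₁ − σ√T = 0.4110 − 0.2546 = 0.1564 → 0.16
exp(−rT) = exp(−0.024·2) = 0.9531
C = 418·N(0.41) − 408·0.9531·N(0.16) = 418·0.6591 − 408·0.9531·0.5636 = 275.5038 − 219.1642 = 56.3396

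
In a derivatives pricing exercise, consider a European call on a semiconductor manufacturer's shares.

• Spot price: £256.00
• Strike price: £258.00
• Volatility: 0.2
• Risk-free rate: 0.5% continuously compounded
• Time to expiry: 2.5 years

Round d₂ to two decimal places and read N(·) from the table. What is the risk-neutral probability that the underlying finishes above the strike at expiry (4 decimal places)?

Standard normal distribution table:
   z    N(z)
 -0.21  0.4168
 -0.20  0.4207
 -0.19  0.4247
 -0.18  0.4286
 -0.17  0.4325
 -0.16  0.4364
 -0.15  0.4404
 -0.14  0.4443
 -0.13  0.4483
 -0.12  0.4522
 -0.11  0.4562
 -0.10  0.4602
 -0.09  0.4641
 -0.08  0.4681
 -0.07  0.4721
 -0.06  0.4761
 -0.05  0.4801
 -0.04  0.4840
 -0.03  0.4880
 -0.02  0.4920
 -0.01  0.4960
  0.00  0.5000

T = 2.5;  σ√T = 0.3162
d₁ = [ln(256/258) + (0.005 + ½·0.2²)·2.5] / (σ√T) = (-0.0078 + 0.0625) / 0.3162 = 0.1730 which rounds to 0.17
d₂ = 0.1730 − 0.3162 = -0.1432 which rounds to -0.14
Pr(exercise) under Q = N(d₂) = 0.4443

0.4443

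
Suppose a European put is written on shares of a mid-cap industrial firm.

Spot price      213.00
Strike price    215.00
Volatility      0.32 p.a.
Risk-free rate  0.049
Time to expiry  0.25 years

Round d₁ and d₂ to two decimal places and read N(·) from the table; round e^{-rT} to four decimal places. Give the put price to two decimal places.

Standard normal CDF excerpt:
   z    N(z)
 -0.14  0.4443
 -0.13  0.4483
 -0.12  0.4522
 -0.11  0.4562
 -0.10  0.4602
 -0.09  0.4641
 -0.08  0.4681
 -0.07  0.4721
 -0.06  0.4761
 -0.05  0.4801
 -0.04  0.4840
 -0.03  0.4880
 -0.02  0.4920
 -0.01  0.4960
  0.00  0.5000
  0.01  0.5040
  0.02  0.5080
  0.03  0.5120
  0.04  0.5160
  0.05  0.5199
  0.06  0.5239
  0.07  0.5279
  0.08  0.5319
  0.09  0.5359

13.24

T = 0.25;  σ√T = 0.1600
d₁ = [ln(213/215) + (0.049 + 0.32²/2)·0.25] / 0.1600 = [-0.0093 + 0.0251] / 0.1600 = 0.0982 → 0.10
d₂ = d₁ − σ√T = 0.0982 − 0.1600 = -0.0618 → -0.06
e^(−rT) = e^(−0.049·0.25) = 0.9878
P = 215·0.9878·N(0.06) − 213·N(-0.10) = 215·0.9878·0.5239 − 213·0.4602 = 111.2643 − 98.0226 = 13.2417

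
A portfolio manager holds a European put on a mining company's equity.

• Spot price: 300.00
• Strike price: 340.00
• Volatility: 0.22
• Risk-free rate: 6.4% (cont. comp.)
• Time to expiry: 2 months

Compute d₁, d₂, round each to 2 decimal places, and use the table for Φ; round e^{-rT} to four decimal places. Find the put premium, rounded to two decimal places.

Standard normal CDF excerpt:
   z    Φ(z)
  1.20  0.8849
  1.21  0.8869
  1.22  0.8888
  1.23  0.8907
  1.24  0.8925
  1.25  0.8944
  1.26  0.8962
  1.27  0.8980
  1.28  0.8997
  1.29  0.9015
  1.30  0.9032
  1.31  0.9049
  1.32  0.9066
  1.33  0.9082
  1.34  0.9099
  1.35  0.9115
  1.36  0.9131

σ√T = 0.22 × 0.4082 = 0.0898
d₁ = [ln(300/340) + (0.064 + ½·0.22²)·0.1667] / (σ√T) = (-0.1252 + 0.0147) / 0.0898 = -1.2299 which rounds to -1.23
d₂ = -1.2299 − 0.0898 = -1.3197 which rounds to -1.32
e^(−rT) = e^(−0.064·0.1667) = 0.9894
N(−d₂) = N(1.32) = 0.9066;  N(−d₁) = N(1.23) = 0.8907
P = 340·0.9894·0.9066 − 300·0.8907 = 304.9766 − 267.2100 = 37.7666

37.77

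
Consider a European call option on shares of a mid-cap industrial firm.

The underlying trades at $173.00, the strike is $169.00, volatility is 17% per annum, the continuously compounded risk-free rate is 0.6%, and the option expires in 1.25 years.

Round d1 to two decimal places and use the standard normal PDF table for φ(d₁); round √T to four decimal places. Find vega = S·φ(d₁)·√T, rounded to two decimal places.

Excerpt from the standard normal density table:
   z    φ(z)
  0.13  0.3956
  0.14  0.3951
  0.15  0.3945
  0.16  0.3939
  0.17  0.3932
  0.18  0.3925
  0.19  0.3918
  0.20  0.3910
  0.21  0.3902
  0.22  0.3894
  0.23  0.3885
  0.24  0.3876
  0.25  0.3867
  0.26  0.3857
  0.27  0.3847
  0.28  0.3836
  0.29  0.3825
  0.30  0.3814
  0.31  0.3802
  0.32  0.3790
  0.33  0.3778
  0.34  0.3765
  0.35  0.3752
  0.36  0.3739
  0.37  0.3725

T = 1.25;  σ√T = 0.1901
d₁ = [ln(173/169) + (0.006 + ½·0.17²)·1.25] / (σ√T) = (0.0234 + 0.0256) / 0.1901 = 0.2576 which rounds to 0.26
√T = √1.25 = 1.1180
φ(d₁) = φ(0.26) = 0.3857
vega = S·φ(d₁)·√T = 173·0.3857·1.1180 = 74.5998

74.60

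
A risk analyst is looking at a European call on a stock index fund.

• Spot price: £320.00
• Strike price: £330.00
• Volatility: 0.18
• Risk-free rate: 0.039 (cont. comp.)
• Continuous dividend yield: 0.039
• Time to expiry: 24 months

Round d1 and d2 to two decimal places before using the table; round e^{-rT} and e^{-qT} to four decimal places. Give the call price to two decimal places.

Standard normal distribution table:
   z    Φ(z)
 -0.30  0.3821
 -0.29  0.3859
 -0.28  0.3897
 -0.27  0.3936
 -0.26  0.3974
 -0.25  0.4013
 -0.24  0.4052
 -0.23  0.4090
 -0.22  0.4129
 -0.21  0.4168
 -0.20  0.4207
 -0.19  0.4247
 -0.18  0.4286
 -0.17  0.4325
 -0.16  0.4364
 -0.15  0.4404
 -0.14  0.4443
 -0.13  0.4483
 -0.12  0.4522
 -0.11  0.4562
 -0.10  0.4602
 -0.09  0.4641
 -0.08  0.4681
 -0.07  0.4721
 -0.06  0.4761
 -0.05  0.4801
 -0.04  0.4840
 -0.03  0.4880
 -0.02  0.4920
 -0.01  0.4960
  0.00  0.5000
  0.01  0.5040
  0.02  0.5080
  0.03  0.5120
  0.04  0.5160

σ√T = 0.18 × 1.4142 = 0.2546
ln(S/K) + (r − q + σ²/2)T = ln(320/330) + (0.039 − 0.039 + 0.18²/2)·2 = -0.0308 + 0.0324 = 0.0016
d₁ = 0.0016 / 0.2546 = 0.0064 ≈ 0.01
d₂ = d₁ − σ√T = 0.0064 − 0.2546 = -0.2482 ≈ -0.25
exp(−qT) = exp(−0.039·2) = 0.9250;  exp(−rT) = exp(−0.039·2) = 0.9250
N(d₁) = N(0.01) = 0.5040;  N(d₂) = N(-0.25) = 0.4013
C = 320·0.9250·0.5040 − 330·0.9250·0.4013 = 149.1840 − 122.4968 = 26.6872

£26.69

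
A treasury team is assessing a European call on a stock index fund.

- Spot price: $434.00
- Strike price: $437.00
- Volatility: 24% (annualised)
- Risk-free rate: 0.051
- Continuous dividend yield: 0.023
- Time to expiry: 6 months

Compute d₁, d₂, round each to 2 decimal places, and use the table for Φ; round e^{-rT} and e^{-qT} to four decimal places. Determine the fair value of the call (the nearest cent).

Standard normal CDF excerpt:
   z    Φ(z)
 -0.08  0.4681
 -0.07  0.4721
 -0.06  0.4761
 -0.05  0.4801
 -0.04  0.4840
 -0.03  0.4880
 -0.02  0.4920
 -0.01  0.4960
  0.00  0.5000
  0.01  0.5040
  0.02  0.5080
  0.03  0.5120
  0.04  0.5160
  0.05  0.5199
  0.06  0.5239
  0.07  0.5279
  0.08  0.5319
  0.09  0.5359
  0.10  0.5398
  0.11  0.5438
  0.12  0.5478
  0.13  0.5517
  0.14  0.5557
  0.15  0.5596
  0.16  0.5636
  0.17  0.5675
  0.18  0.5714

σ√T = 0.24·√0.5 = 0.1697
d₁ = [ln(434/437) + (0.051 − 0.023 + 0.24²/2)·0.5] / 0.1697 = [-0.0069 + 0.0284] / 0.1697 = 0.1268 ≈ 0.13
d₂ = d₁ − σ√T = 0.1268 − 0.1697 = -0.0429 ≈ -0.04
exp(−qT) = exp(−0.023·0.5) = 0.9886;  exp(−rT) = exp(−0.051·0.5) = 0.9748
N(d₁) = N(0.13) = 0.5517;  N(d₂) = N(-0.04) = 0.4840
C = 434·0.9886·0.5517 − 437·0.9748·0.4840 = 236.7082 − 206.1780 = 30.5302

$30.53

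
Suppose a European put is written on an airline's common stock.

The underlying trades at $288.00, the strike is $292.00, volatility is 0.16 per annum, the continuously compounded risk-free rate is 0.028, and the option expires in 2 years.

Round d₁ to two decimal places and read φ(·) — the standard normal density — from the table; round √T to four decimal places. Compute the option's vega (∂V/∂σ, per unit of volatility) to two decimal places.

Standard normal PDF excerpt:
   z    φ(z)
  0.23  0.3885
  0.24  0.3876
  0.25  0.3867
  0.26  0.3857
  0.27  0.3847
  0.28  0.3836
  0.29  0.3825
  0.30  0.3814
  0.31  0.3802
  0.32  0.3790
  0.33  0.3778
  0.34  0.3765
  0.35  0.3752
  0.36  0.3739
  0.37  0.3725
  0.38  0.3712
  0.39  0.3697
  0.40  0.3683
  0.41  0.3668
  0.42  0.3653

155.34

σ√T = 0.16 × 1.4142 = 0.2263
d₁ = [ln(288/292) + (0.028 + 0.16²/2)·2] / 0.2263 = [-0.0138 + 0.0816] / 0.2263 = 0.2997 which rounds to 0.30
√T = √2 = 1.4142
φ(d₁) = φ(0.30) = 0.3814
vega = S·φ(d₁)·√T = 288·0.3814·1.4142 = 155.3403
(Call and put vega coincide under Black-Scholes.)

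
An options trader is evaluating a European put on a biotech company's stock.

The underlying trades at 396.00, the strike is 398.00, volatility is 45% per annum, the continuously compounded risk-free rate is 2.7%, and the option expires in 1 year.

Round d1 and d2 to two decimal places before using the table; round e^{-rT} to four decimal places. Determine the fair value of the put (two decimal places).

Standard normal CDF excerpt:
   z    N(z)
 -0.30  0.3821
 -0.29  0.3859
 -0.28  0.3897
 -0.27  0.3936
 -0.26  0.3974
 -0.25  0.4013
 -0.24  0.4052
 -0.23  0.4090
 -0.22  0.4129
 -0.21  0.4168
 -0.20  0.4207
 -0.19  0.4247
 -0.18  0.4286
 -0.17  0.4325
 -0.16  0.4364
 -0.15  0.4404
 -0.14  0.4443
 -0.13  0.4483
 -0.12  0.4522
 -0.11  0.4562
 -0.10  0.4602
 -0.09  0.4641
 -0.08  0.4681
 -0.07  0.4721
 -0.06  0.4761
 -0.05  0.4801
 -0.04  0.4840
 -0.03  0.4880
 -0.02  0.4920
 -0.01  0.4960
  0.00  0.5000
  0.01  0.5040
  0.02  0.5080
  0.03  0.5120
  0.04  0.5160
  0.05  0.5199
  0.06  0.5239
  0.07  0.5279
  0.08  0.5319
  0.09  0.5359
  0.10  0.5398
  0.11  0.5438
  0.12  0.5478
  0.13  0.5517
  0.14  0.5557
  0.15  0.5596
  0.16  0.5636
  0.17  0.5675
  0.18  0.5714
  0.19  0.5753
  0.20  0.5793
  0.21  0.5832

σ√T = 0.45 × 1.0000 = 0.4500
d₁ = [ln(396/398) + (0.027 + 0.45²/2)·1] / 0.4500 = [-0.0050 + 0.1283] / 0.4500 = 0.2738 which rounds to 0.27
d₂ = d₁ − σ√T = 0.2738 − 0.4500 = -0.1762 which rounds to -0.18
e^(−rT) = e^(−0.027·1) = 0.9734
N(−d₂) = N(0.18) = 0.5714;  N(−d₁) = N(-0.27) = 0.3936
P = 398·0.9734·0.5714 − 396·0.3936 = 221.3679 − 155.8656 = 65.5023

65.50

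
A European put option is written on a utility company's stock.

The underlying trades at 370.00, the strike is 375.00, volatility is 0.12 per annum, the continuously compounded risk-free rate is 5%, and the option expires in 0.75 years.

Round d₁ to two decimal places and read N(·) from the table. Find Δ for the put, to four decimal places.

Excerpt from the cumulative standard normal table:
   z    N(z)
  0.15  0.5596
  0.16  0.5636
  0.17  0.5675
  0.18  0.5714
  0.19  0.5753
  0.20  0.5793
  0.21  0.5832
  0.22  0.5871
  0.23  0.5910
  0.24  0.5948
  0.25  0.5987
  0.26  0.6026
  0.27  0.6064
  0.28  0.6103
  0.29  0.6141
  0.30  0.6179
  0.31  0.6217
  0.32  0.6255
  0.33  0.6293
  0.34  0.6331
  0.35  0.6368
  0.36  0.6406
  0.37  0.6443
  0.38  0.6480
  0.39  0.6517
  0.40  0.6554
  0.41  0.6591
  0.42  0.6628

-0.3897

σ√T = 0.12 × 0.8660 = 0.1039
ln(S/K) + (r + σ²/2)T = ln(370/375) + (0.05 + 0.12²/2)·0.75 = -0.0134 + 0.0429 = 0.0295
d₁ = 0.0295 / 0.1039 = 0.2836 ≈ 0.28
N(d₁) = N(0.28) = 0.6103
Δ_put = N(d₁) − 1 = 0.6103 − 1 = -0.3897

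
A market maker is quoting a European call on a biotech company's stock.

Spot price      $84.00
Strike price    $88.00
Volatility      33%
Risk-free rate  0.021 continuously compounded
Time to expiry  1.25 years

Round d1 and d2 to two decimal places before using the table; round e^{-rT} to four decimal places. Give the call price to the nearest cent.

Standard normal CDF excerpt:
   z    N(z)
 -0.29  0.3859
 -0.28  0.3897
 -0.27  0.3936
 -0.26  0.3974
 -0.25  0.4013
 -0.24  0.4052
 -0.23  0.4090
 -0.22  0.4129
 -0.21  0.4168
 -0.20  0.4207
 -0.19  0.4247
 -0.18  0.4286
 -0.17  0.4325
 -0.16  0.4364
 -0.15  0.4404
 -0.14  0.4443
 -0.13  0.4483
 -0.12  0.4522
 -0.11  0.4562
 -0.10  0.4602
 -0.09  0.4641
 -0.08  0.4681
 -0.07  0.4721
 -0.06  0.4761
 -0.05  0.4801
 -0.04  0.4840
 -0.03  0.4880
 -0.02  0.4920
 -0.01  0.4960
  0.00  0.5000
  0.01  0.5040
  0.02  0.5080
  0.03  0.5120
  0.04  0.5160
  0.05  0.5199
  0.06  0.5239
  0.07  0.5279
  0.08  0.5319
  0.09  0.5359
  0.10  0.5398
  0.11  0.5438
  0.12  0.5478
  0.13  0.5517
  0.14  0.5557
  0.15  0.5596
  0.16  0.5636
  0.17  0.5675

$11.61

T = 1.25;  σ√T = 0.3690
d₁ = [ln(84/88) + (0.021 + 0.33²/2)·1.25] / 0.3690 = [-0.0465 + 0.0943] / 0.3690 = 0.1295 ≈ 0.13
d₂ = d₁ − σ√T = 0.1295 − 0.3690 = -0.2394 ≈ -0.24
e^(−rT) = e^(−0.021·1.25) = 0.9741
N(d₁) = N(0.13) = 0.5517;  N(d₂) = N(-0.24) = 0.4052
C = 84·0.5517 − 88·0.9741·0.4052 = 46.3428 − 34.7341 = 11.6087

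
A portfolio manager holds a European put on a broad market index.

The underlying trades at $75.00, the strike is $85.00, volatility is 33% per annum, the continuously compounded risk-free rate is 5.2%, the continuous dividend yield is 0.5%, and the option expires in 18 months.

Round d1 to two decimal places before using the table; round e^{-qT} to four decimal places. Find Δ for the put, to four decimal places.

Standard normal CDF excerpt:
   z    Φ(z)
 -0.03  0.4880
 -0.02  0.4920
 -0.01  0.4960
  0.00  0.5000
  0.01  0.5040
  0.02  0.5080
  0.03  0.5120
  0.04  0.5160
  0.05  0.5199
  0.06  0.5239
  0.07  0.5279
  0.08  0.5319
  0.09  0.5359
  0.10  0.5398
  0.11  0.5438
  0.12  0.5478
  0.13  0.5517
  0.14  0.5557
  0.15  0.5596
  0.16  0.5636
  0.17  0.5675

-0.4686

T = 1.5;  σ√T = 0.4042
d₁ = [ln(75/85) + (0.052 − 0.005 + 0.33²/2)·1.5] / 0.4042 = [-0.1252 + 0.1522] / 0.4042 = 0.0668 ≈ 0.07
N(d₁) = N(0.07) = 0.5279
Δ_put = exp(−qT)·(N(d₁) − 1) = 0.9925·(0.5279 − 1) = -0.4686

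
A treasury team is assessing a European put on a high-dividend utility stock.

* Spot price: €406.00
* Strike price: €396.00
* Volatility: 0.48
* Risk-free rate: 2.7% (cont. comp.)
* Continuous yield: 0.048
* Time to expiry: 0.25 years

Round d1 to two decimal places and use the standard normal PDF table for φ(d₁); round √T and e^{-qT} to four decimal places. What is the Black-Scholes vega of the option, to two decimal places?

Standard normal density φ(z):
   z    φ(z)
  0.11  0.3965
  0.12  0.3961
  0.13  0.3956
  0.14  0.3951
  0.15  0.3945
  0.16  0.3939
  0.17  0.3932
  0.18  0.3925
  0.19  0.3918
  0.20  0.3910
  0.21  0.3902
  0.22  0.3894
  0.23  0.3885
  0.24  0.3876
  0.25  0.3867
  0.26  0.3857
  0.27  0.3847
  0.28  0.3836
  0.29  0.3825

σ√T = 0.48 × 0.5000 = 0.2400
d₁ = [ln(406/396) + (0.027 − 0.048 + ½·0.48²)·0.25] / (σ√T) = (0.0249 + 0.0235) / 0.2400 = 0.2020 → 0.20
√T = √0.25 = 0.5000
φ(d₁) = φ(0.20) = 0.3910
exp(−qT) = exp(−0.048·0.25) = 0.9881
vega = S·exp(−qT)·φ(d₁)·√T = 406·0.9881·0.3910·0.5000 = 78.4285
(Vega is the same for a European call and put with the same parameters.)

78.43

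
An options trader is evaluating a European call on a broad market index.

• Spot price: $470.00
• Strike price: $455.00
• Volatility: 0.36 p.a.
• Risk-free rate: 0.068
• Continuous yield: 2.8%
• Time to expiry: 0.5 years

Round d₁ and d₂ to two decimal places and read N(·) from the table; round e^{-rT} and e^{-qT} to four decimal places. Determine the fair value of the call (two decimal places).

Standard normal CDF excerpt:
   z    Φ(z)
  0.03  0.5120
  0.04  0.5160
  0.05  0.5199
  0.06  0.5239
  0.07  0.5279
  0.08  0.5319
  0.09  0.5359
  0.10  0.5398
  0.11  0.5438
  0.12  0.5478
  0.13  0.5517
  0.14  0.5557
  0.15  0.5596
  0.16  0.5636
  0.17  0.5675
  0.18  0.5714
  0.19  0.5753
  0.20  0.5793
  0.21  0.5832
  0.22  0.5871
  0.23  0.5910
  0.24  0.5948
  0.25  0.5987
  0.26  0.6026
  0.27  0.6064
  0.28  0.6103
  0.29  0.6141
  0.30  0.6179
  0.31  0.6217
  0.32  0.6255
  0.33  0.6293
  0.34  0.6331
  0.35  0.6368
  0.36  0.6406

T = 0.5;  σ√T = 0.2546
d₁ = [ln(470/455) + (0.068 − 0.028 + ½·0.36²)·0.5] / (σ√T) = (0.0324 + 0.0524) / 0.2546 = 0.3333 → 0.33
d₂ = 0.3333 − 0.2546 = 0.0787 → 0.08
e^(−qT) = e^(−0.028·0.5) = 0.9861;  e^(−rT) = e^(−0.068·0.5) = 0.9666
C = 470·0.9861·N(0.33) − 455·0.9666·N(0.08) = 470·0.9861·0.6293 − 455·0.9666·0.5319 = 291.6598 − 233.9312 = 57.7286

$57.73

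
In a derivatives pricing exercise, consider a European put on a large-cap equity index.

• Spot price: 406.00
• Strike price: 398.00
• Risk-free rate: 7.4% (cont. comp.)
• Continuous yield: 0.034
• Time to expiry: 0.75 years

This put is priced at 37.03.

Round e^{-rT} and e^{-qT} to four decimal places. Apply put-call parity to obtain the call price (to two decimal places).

exp(−qT) = exp(−0.034·0.75) = 0.9748;  exp(−rT) = exp(−0.074·0.75) = 0.9460
Put-call parity: C − P = S·e^(−qT) − K·e^(−rT) = 406·0.9748 − 398·0.9460 = 395.7688 − 376.5080 = 19.2608
C = P + (C − P) = 37.03 + (19.2608) = 56.2908

56.29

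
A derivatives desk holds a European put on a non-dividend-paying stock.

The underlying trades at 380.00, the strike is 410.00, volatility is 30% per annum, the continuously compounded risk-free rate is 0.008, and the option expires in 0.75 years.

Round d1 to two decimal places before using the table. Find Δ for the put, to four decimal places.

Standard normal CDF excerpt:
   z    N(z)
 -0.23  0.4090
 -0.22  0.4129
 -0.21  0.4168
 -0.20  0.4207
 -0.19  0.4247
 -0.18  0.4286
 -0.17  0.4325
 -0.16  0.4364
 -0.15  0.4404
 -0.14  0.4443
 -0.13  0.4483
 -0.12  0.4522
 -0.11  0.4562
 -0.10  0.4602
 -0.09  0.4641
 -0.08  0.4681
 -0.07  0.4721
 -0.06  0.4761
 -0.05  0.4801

σ√T = 0.3 × 0.8660 = 0.2598
d₁ = [ln(380/410) + (0.008 + 0.3²/2)·0.75] / 0.2598 = [-0.0760 + 0.0398] / 0.2598 = -0.1395 which rounds to -0.14
N(d₁) = N(-0.14) = 0.4443
Δ_put = N(d₁) − 1 = 0.4443 − 1 = -0.5557

-0.5557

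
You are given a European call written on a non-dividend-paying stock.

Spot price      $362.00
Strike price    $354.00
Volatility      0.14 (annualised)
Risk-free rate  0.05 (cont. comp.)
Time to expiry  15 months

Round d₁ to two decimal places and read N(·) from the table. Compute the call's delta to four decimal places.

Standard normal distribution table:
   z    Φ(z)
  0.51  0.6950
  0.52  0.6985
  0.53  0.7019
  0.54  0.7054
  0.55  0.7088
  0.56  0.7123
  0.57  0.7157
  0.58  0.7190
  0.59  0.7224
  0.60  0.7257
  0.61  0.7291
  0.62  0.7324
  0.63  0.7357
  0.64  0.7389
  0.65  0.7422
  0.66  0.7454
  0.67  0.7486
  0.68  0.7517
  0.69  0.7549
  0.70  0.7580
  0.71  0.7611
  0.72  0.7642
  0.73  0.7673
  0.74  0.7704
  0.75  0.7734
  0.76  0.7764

0.7324

σ√T = 0.14 × 1.1180 = 0.1565
d₁ = [ln(362/354) + (0.05 + 0.14²/2)·1.25] / 0.1565 = [0.0223 + 0.0748] / 0.1565 = 0.6203 ≈ 0.62
N(d₁) = N(0.62) = 0.7324
Δ_call = N(d₁) = 0.7324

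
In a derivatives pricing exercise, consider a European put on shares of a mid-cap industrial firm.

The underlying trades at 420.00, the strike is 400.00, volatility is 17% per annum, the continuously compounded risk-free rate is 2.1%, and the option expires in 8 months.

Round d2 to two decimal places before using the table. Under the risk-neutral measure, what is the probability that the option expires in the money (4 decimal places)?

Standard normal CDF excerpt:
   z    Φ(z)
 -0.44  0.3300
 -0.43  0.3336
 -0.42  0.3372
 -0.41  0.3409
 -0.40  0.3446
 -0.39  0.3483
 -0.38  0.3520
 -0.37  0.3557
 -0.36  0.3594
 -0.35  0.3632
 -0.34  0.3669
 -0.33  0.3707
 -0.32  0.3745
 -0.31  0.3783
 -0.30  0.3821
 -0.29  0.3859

0.3520

T = 0.6667;  σ√T = 0.1388
d₁ = [ln(420/400) + (0.021 + 0.17²/2)·0.6667] / 0.1388 = [0.0488 + 0.0236] / 0.1388 = 0.5218 ≈ 0.52
d₂ = d₁ − σ√T = 0.5218 − 0.1388 = 0.3830 ≈ 0.38
Pr(exercise) under Q = N(−d₂) = N(-0.38) = 0.3520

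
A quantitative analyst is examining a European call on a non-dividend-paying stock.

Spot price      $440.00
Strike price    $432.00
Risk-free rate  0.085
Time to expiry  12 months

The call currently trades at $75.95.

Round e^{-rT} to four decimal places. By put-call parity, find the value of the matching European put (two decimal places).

exp(−rT) = exp(−0.085·1) = 0.9185
Put-call parity: C − P = S − K·e^(−rT) = 440 − 432·0.9185 = 440 − 396.7920 = 43.2080
P = C − (C − P) = 75.95 − (43.2080) = 32.7420

$32.74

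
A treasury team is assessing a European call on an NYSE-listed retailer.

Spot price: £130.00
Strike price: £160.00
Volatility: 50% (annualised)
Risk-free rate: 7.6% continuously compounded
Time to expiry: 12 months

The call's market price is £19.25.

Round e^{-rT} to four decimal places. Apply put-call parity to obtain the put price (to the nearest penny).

e^(−rT) = e^(−0.076·1) = 0.9268
Put-call parity: C − P = S − K·e^(−rT) = 130 − 160·0.9268 = 130 − 148.2880 = -18.2880
P = C − (C − P) = 19.25 − (-18.2880) = 37.5380

£37.54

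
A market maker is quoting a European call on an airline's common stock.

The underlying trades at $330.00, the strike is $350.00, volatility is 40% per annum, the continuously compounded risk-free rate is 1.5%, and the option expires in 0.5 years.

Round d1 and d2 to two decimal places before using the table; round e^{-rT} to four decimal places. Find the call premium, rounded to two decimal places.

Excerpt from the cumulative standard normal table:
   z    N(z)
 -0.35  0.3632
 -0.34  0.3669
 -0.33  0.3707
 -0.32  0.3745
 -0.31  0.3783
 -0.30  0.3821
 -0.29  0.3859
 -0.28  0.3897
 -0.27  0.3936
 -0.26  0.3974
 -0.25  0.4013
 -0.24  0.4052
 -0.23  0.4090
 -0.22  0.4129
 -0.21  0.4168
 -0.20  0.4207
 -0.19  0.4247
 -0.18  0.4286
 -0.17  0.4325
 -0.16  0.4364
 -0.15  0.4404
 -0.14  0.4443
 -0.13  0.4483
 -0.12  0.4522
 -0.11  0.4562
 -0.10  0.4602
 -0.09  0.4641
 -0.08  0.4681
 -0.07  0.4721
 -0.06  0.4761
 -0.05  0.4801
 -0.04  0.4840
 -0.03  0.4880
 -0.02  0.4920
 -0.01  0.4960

σ√T = 0.4·√0.5 = 0.2828
d₁ = [ln(330/350) + (0.015 + 0.4²/2)·0.5] / 0.2828 = [-0.0588 + 0.0475] / 0.2828 = -0.0401 which rounds to -0.04
d₂ = d₁ − σ√T = -0.0401 − 0.2828 = -0.3229 which rounds to -0.32
exp(−rT) = exp(−0.015·0.5) = 0.9925
N(d₁) = N(-0.04) = 0.4840;  N(d₂) = N(-0.32) = 0.3745
C = 330·0.4840 − 350·0.9925·0.3745 = 159.7200 − 130.0919 = 29.6281

$29.63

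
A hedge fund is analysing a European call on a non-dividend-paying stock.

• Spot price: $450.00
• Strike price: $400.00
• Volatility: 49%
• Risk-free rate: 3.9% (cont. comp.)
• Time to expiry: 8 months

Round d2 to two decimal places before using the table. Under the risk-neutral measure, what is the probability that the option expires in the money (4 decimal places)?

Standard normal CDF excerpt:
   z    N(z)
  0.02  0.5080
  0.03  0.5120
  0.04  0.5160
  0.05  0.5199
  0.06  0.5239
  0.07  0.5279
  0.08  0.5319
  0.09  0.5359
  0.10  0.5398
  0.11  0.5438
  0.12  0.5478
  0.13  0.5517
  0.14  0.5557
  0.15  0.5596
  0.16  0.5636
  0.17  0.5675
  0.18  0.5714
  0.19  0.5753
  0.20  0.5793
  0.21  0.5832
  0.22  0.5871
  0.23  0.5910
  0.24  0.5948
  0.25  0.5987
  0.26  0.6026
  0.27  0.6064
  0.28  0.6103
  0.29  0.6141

0.5636

T = 0.6667;  σ√T = 0.4001
ln(S/K) + (r + σ²/2)T = ln(450/400) + (0.039 + 0.49²/2)·0.6667 = 0.1178 + 0.1060 = 0.2238
d₁ = 0.2238 / 0.4001 = 0.5594 which rounds to 0.56
d₂ = d₁ − σ√T = 0.5594 − 0.4001 = 0.1593 which rounds to 0.16
Risk-neutral Pr[S_T > K] = N(d₂) = N(0.16) = 0.5636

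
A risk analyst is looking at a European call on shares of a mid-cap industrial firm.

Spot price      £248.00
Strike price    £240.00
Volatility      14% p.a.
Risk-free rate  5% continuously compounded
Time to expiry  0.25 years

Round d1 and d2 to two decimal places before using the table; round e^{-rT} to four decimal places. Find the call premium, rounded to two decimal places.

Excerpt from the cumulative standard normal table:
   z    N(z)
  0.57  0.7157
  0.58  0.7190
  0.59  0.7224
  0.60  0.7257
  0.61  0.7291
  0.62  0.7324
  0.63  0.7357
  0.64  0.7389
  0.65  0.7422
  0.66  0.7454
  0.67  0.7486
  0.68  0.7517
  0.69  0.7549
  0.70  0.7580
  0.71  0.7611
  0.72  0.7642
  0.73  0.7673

T = 0.25;  σ√T = 0.0700
ln(S/K) + (r + σ²/2)T = ln(248/240) + (0.05 + 0.14²/2)·0.25 = 0.0328 + 0.0150 = 0.0477
d₁ = 0.0477 / 0.0700 = 0.6820 ≈ 0.68
d₂ = d₁ − σ√T = 0.6820 − 0.0700 = 0.6120 ≈ 0.61
exp(−rT) = exp(−0.05·0.25) = 0.9876
N(d₁) = N(0.68) = 0.7517;  N(d₂) = N(0.61) = 0.7291
C = 248·0.7517 − 240·0.9876·0.7291 = 186.4216 − 172.8142 = 13.6074

£13.61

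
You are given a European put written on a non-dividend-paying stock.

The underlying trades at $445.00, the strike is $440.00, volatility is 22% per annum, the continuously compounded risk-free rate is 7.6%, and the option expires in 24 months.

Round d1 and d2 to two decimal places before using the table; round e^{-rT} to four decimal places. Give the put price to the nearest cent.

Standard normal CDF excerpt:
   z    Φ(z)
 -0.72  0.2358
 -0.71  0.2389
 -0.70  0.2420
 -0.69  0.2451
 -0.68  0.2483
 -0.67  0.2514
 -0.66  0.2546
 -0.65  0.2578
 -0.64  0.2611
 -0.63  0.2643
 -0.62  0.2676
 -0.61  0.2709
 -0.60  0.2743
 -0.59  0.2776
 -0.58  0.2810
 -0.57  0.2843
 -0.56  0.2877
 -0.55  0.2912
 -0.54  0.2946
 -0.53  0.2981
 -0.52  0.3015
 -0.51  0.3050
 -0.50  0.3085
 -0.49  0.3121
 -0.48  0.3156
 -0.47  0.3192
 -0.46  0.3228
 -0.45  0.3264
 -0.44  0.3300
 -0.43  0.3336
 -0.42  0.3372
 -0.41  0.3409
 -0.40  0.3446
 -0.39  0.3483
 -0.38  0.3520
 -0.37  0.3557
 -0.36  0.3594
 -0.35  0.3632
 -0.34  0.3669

σ√T = 0.22·√2 = 0.3111
ln(S/K) + (r + σ²/2)T = ln(445/440) + (0.076 + 0.22²/2)·2 = 0.0113 + 0.2004 = 0.2117
d₁ = 0.2117 / 0.3111 = 0.6804 ≈ 0.68
d₂ = d₁ − σ√T = 0.6804 − 0.3111 = 0.3693 ≈ 0.37
exp(−rT) = exp(−0.076·2) = 0.8590
N(−d₂) = N(-0.37) = 0.3557;  N(−d₁) = N(-0.68) = 0.2483
P = 440·0.8590·0.3557 − 445·0.2483 = 134.4404 − 110.4935 = 23.9469

$23.95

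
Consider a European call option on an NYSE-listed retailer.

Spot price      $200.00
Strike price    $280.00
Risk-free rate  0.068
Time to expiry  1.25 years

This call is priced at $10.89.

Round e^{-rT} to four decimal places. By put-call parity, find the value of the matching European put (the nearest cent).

$68.07

e^(−rT) = e^(−0.068·1.25) = 0.9185
Put-call parity: C − P = S − K·e^(−rT) = 200 − 280·0.9185 = 200 − 257.1800 = -57.1800
P = C − (C − P) = 10.89 − (-57.1800) = 68.0700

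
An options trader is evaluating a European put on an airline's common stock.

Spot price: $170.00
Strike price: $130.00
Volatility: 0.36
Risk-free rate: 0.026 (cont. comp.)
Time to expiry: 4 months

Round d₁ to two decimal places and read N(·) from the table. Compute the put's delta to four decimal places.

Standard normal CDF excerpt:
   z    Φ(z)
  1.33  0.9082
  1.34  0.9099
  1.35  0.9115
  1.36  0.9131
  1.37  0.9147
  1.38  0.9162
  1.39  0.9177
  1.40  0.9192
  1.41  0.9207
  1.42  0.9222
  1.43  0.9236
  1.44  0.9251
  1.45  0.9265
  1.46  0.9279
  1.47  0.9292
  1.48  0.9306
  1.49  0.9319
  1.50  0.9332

-0.0749

T = 0.3333;  σ√T = 0.2078
d₁ = [ln(170/130) + (0.026 + 0.36²/2)·0.3333] / 0.2078 = [0.2683 + 0.0303] / 0.2078 = 1.4363 ≈ 1.44
N(d₁) = N(1.44) = 0.9251
Δ_put = N(d₁) − 1 = 0.9251 − 1 = -0.0749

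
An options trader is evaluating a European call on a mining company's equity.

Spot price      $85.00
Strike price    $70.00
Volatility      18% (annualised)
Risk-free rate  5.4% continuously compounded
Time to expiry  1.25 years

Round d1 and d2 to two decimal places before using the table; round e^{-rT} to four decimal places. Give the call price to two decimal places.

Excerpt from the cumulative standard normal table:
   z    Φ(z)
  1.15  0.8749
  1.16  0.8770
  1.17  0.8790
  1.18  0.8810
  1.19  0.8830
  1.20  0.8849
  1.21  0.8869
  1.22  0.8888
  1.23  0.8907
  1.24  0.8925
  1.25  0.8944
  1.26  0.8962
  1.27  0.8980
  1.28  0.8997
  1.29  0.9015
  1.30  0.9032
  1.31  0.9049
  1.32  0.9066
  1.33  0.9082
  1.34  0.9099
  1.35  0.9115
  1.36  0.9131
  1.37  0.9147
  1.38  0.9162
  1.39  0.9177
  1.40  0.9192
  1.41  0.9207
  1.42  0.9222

$20.23

T = 1.25;  σ√T = 0.2012
ln(S/K) + (r + σ²/2)T = ln(85/70) + (0.054 + 0.18²/2)·1.25 = 0.1942 + 0.0877 = 0.2819
d₁ = 0.2819 / 0.2012 = 1.4008 ⇒ 1.40
d₂ = d₁ − σ√T = 1.4008 − 0.2012 = 1.1996 ⇒ 1.20
exp(−rT) = exp(−0.054·1.25) = 0.9347
C = 85·N(1.40) − 70·0.9347·N(1.20) = 85·0.9192 − 70·0.9347·0.8849 = 78.1320 − 57.8981 = 20.2339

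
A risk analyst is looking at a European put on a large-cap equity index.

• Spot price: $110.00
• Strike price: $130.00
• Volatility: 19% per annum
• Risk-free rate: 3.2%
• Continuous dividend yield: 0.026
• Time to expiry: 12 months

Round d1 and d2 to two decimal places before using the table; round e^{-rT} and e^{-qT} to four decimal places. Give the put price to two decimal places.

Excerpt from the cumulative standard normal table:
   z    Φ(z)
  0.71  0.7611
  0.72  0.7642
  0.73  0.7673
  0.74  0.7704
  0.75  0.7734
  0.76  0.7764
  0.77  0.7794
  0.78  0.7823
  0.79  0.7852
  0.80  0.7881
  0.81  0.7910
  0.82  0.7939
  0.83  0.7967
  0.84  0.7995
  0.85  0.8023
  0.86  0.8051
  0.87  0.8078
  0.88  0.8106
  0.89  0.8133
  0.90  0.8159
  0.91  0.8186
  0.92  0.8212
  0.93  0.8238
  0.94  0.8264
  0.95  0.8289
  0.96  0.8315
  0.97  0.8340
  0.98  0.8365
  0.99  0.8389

$21.16

T = 1;  σ√T = 0.1900
d₁ = [ln(110/130) + (0.032 − 0.026 + 0.19²/2)·1] / 0.1900 = [-0.1671 + 0.0241] / 0.1900 = -0.7527 ≈ -0.75
d₂ = d₁ − σ√T = -0.7527 − 0.1900 = -0.9427 ≈ -0.94
exp(−qT) = exp(−0.026·1) = 0.9743;  exp(−rT) = exp(−0.032·1) = 0.9685
N(−d₂) = N(0.94) = 0.8264;  N(−d₁) = N(0.75) = 0.7734
P = 130·0.9685·0.8264 − 110·0.9743·0.7734 = 104.0479 − 82.8876 = 21.1603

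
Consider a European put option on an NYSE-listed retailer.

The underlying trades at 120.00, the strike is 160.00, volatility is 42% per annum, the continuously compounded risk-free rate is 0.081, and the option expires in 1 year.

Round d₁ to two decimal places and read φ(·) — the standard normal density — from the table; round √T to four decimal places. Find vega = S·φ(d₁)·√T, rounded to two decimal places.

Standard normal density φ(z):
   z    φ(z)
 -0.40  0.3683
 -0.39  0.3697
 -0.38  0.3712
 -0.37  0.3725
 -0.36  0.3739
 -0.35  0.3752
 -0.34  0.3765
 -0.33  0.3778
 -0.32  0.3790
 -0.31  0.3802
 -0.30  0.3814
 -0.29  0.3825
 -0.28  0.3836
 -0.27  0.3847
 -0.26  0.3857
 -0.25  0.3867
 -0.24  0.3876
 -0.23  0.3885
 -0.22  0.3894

T = 1;  σ√T = 0.4200
d₁ = [ln(120/160) + (0.081 + 0.42²/2)·1] / 0.4200 = [-0.2877 + 0.1692] / 0.4200 = -0.2821 → -0.28
√T = √1 = 1.0000
φ(d₁) = φ(-0.28) = 0.3836
vega = S·φ(d₁)·√T = 120·0.3836·1.0000 = 46.0320
(Vega is the same for a European call and put with the same parameters.)

46.03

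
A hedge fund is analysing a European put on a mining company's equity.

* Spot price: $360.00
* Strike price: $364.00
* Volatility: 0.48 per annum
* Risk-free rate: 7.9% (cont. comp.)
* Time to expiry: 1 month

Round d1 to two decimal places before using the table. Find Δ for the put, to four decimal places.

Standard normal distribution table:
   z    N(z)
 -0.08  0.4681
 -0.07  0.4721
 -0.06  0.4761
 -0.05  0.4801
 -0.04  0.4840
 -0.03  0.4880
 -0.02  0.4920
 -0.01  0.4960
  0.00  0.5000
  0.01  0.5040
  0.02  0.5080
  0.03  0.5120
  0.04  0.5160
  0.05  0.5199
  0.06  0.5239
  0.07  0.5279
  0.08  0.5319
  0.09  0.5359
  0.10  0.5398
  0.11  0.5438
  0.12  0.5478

-0.4840

T = 0.08333;  σ√T = 0.1386
d₁ = [ln(360/364) + (0.079 + ½·0.48²)·0.08333] / (σ√T) = (-0.0110 + 0.0162) / 0.1386 = 0.0370 ≈ 0.04
N(d₁) = N(0.04) = 0.5160
Δ_put = N(d₁) − 1 = 0.5160 − 1 = -0.4840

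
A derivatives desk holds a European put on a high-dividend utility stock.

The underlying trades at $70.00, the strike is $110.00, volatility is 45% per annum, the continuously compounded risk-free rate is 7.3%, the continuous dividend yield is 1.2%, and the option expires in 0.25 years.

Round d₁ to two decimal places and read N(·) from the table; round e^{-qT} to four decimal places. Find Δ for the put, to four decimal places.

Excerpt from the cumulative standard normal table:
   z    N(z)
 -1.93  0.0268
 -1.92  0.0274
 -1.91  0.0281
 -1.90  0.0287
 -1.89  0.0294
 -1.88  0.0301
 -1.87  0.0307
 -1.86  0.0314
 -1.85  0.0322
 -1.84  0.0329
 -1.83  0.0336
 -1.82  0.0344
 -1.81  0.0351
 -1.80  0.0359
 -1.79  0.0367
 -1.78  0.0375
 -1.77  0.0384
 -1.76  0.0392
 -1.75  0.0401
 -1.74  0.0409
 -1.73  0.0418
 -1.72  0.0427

-0.9635

σ√T = 0.45 × 0.5000 = 0.2250
ln(S/K) + (r − q + σ²/2)T = ln(70/110) + (0.073 − 0.012 + 0.45²/2)·0.25 = -0.4520 + 0.0406 = -0.4114
d₁ = -0.4114 / 0.2250 = -1.8285 ≈ -1.83
N(d₁) = N(-1.83) = 0.0336
Δ_put = e^(−qT)·(N(d₁) − 1) = 0.9970·(0.0336 − 1) = -0.9635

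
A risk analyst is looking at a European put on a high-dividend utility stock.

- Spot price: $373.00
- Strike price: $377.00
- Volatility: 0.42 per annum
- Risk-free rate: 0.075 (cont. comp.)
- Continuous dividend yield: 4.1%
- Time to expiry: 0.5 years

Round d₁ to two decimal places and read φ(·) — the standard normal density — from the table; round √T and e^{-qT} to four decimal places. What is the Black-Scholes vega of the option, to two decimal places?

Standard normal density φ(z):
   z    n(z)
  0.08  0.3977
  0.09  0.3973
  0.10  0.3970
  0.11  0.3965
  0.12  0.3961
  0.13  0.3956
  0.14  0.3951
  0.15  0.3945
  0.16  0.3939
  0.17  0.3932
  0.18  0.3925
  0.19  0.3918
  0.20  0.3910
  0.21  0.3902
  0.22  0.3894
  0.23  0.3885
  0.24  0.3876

101.60

T = 0.5;  σ√T = 0.2970
d₁ = [ln(373/377) + (0.075 − 0.041 + ½·0.42²)·0.5] / (σ√T) = (-0.0107 + 0.0611) / 0.2970 = 0.1698 ≈ 0.17
√T = √0.5 = 0.7071
φ(d₁) = φ(0.17) = 0.3932
exp(−qT) = exp(−0.041·0.5) = 0.9797
vega = S·exp(−qT)·φ(d₁)·√T = 373·0.9797·0.3932·0.7071 = 101.6006
(Vega is the same for a European call and put with the same parameters.)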